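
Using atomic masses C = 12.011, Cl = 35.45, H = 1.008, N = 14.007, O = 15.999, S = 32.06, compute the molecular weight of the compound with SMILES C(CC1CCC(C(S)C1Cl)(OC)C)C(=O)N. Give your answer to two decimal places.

265.80

Molecular formula: C11H20ClNO2S.
M = 11×12.011 + 1×35.45 + 20×1.008 + 1×14.007 + 2×15.999 + 1×32.06 = 265.80 g/mol.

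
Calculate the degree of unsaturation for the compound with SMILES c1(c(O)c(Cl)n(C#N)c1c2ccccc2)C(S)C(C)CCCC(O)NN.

Molecular formula from the SMILES: C18H23ClN4O2S.
DoU = (2C + 2 + N − H − X)/2 = (2·18 + 2 + 4 − 23 − 1)/2 = 18/2 = 9.
(Structurally: 2 ring(s) + 7 π bond(s) = 9.)

9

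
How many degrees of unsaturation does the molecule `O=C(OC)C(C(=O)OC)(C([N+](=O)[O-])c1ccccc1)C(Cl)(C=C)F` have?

Molecular formula from the SMILES: C15H15ClFNO6.
DoU = (2C + 2 + N − H − X)/2 = (2·15 + 2 + 1 − 15 − 2)/2 = 16/2 = 8.
(Structurally: 1 ring(s) + 7 π bond(s) = 8.)

8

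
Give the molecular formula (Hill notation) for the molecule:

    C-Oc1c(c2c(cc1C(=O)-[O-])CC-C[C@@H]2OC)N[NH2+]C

C14H20N2O4

Heavy atoms from the SMILES: 14 C, 2 N, 4 O.
Implicit hydrogens by atom environment:
  5 × C (aromatic): no H
  3 × C: 3 H each → 9
  3 × C: 2 H each → 6
  3 × O: no H
  1 × C (aromatic): 1 H
  1 × C: 1 H
  1 × C: no H
  1 × N (charge +1): 2 H
  1 × N: 1 H
  1 × O (charge -1): no H
  Total hydrogens = 20.
Molecular formula: C14H20N2O4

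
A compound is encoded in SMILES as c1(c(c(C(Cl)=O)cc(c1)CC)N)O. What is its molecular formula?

Heavy atoms from the SMILES: 9 C, 1 Cl, 1 N, 2 O.
Implicit hydrogens by atom environment:
  4 × C (aromatic): no H
  2 × C (aromatic): 1 H each → 2
  1 × C: 3 H
  1 × C: 2 H
  1 × C: no H
  1 × Cl: no H
  1 × N: 2 H
  1 × O: 1 H
  1 × O: no H
  Total hydrogens = 10.
Molecular formula: C9H10ClNO2

C9H10ClNO2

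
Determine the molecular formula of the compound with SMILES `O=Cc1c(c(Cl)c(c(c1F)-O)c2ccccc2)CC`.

Heavy atoms from the SMILES: 15 C, 1 Cl, 1 F, 2 O.
Implicit hydrogens by atom environment:
  7 × C (aromatic): no H
  5 × C (aromatic): 1 H each → 5
  1 × C: 3 H
  1 × C: 2 H
  1 × C: 1 H
  1 × Cl: no H
  1 × F: no H
  1 × O: 1 H
  1 × O: no H
  Total hydrogens = 12.
Molecular formula: C15H12ClFO2

C15H12ClFO2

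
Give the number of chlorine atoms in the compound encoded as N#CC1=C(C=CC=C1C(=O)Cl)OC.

1

The symbol for chlorine appears 1 time in the SMILES.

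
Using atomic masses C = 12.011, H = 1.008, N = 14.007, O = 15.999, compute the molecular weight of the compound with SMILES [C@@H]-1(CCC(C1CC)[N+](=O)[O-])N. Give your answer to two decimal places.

158.20

Molecular formula: C7H14N2O2.
M = 7×12.011 + 14×1.008 + 2×14.007 + 2×15.999 = 158.20 g/mol.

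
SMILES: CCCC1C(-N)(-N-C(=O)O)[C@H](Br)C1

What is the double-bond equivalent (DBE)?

2

Molecular formula from the SMILES: C8H15BrN2O2.
DoU = (2C + 2 + N − H − X)/2 = (2·8 + 2 + 2 − 15 − 1)/2 = 4/2 = 2.
(Structurally: 1 ring(s) + 1 π bond(s) = 2.)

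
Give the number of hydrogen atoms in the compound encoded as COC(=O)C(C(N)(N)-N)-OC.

Hydrogens are implicit in SMILES; fill each atom to its normal valence:
  3 × N: 2 H each → 6
  3 × O: no H
  2 × C: 3 H each → 6
  2 × C: no H
  1 × C: 1 H
  Total hydrogens = 13.

13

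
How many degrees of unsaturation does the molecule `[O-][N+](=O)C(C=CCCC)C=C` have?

3

Molecular formula from the SMILES: C8H13NO2.
DoU = (2C + 2 + N − H − X)/2 = (2·8 + 2 + 1 − 13 − 0)/2 = 6/2 = 3.
(Structurally: 0 ring(s) + 3 π bond(s) = 3.)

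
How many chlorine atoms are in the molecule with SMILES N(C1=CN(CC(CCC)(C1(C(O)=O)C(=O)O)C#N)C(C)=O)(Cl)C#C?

1

The symbol for chlorine appears 1 time in the SMILES.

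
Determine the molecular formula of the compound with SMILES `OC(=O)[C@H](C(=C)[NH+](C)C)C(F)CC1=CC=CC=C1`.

C14H19FNO2+

Heavy atoms from the SMILES: 14 C, 1 F, 1 N, 2 O.
Implicit hydrogens by atom environment:
  5 × C (aromatic): 1 H each → 5
  2 × C: 3 H each → 6
  2 × C: 2 H each → 4
  2 × C: 1 H each → 2
  2 × C: no H
  1 × C (aromatic): no H
  1 × F: no H
  1 × N (charge +1): 1 H
  1 × O: 1 H
  1 × O: no H
  Total hydrogens = 19.
Net charge +1.
Molecular formula: C14H19FNO2+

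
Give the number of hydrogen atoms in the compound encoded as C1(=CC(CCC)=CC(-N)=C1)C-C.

Hydrogens are implicit in SMILES; fill each atom to its normal valence:
  3 × C: 2 H each → 6
  3 × C (aromatic): 1 H each → 3
  3 × C (aromatic): no H
  2 × C: 3 H each → 6
  1 × N: 2 H
  Total hydrogens = 17.

17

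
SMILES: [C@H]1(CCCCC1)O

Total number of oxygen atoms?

1

The symbol for oxygen appears 1 time in the SMILES.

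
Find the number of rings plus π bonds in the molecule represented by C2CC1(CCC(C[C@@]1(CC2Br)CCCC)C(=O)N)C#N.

Molecular formula from the SMILES: C16H25BrN2O.
DoU = (2C + 2 + N − H − X)/2 = (2·16 + 2 + 2 − 25 − 1)/2 = 10/2 = 5.
(Structurally: 2 ring(s) + 3 π bond(s) = 5.)

5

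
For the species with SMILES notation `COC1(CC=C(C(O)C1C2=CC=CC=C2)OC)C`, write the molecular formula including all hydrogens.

Heavy atoms from the SMILES: 15 C, 3 O.
Implicit hydrogens by atom environment:
  5 × C (aromatic): 1 H each → 5
  3 × C: 3 H each → 9
  3 × C: 1 H each → 3
  2 × C: no H
  2 × O: no H
  1 × C: 2 H
  1 × C (aromatic): no H
  1 × O: 1 H
  Total hydrogens = 20.
Molecular formula: C15H20O3

C15H20O3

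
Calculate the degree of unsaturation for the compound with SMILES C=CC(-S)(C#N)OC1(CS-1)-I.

4

Molecular formula from the SMILES: C6H6INOS2.
DoU = (2C + 2 + N − H − X)/2 = (2·6 + 2 + 1 − 6 − 1)/2 = 8/2 = 4.
(Structurally: 1 ring(s) + 3 π bond(s) = 4.)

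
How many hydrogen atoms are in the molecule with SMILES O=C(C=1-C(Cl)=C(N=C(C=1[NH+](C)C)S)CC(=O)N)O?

13

Hydrogens are implicit in SMILES; fill each atom to its normal valence:
  5 × C (aromatic): no H
  2 × C: 3 H each → 6
  2 × C: no H
  2 × O: no H
  1 × C: 2 H
  1 × Cl: no H
  1 × N: 2 H
  1 × N (charge +1): 1 H
  1 × N (aromatic): no H
  1 × O: 1 H
  1 × S: 1 H
  Total hydrogens = 13.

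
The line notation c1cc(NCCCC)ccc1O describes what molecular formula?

C10H15NO

Heavy atoms from the SMILES: 10 C, 1 N, 1 O.
Implicit hydrogens by atom environment:
  4 × C (aromatic): 1 H each → 4
  3 × C: 2 H each → 6
  2 × C (aromatic): no H
  1 × C: 3 H
  1 × N: 1 H
  1 × O: 1 H
  Total hydrogens = 15.
Molecular formula: C10H15NO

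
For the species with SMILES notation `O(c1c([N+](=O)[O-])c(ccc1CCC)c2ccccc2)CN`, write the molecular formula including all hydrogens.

C16H18N2O3

Heavy atoms from the SMILES: 16 C, 2 N, 3 O.
Implicit hydrogens by atom environment:
  7 × C (aromatic): 1 H each → 7
  5 × C (aromatic): no H
  3 × C: 2 H each → 6
  2 × O: no H
  1 × C: 3 H
  1 × N: 2 H
  1 × N (charge +1): no H
  1 × O (charge -1): no H
  Total hydrogens = 18.
Molecular formula: C16H18N2O3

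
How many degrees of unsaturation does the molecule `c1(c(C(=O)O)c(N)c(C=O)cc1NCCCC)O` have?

6

Molecular formula from the SMILES: C12H16N2O4.
DoU = (2C + 2 + N − H − X)/2 = (2·12 + 2 + 2 − 16 − 0)/2 = 12/2 = 6.
(Structurally: 1 ring(s) + 5 π bond(s) = 6.)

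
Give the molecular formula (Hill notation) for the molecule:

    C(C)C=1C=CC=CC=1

C8H10

Heavy atoms from the SMILES: 8 C.
Implicit hydrogens by atom environment:
  5 × C (aromatic): 1 H each → 5
  1 × C: 3 H
  1 × C: 2 H
  1 × C (aromatic): no H
  Total hydrogens = 10.
Molecular formula: C8H10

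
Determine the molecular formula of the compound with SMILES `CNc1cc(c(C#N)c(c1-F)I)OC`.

C9H8FIN2O

Heavy atoms from the SMILES: 9 C, 1 F, 1 I, 2 N, 1 O.
Implicit hydrogens by atom environment:
  5 × C (aromatic): no H
  2 × C: 3 H each → 6
  1 × C (aromatic): 1 H
  1 × C: no H
  1 × F: no H
  1 × I: no H
  1 × N: 1 H
  1 × N: no H
  1 × O: no H
  Total hydrogens = 8.
Molecular formula: C9H8FIN2O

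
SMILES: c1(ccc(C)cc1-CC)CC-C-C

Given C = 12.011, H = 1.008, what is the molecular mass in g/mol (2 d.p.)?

Molecular formula: C13H20.
M = 13×12.011 + 20×1.008 = 176.30 g/mol.

176.30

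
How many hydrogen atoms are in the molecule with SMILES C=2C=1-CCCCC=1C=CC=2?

12

Hydrogens are implicit in SMILES; fill each atom to its normal valence:
  4 × C: 2 H each → 8
  4 × C (aromatic): 1 H each → 4
  2 × C (aromatic): no H
  Total hydrogens = 12.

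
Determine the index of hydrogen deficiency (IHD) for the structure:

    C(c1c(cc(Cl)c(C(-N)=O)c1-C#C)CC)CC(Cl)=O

Molecular formula from the SMILES: C14H13Cl2NO2.
DoU = (2C + 2 + N − H − X)/2 = (2·14 + 2 + 1 − 13 − 2)/2 = 16/2 = 8.
(Structurally: 1 ring(s) + 7 π bond(s) = 8.)

8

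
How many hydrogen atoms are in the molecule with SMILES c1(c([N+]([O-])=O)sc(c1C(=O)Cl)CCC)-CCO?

12

Hydrogens are implicit in SMILES; fill each atom to its normal valence:
  4 × C: 2 H each → 8
  4 × C (aromatic): no H
  2 × O: no H
  1 × C: 3 H
  1 × C: no H
  1 × Cl: no H
  1 × N (charge +1): no H
  1 × O: 1 H
  1 × O (charge -1): no H
  1 × S (aromatic): no H
  Total hydrogens = 12.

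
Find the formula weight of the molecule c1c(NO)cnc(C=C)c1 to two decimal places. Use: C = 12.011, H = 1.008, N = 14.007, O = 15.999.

Molecular formula: C7H8N2O.
M = 7×12.011 + 8×1.008 + 2×14.007 + 1×15.999 = 136.15 g/mol.

136.15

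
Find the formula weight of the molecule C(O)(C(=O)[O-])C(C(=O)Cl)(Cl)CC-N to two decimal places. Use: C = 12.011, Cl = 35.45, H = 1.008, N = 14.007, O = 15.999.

229.03

Molecular formula: C6H8Cl2NO4-.
M = 6×12.011 + 2×35.45 + 8×1.008 + 1×14.007 + 4×15.999 = 229.03 g/mol.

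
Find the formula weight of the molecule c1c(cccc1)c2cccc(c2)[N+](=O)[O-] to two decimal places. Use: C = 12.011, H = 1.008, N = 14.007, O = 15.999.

Molecular formula: C12H9NO2.
M = 12×12.011 + 9×1.008 + 1×14.007 + 2×15.999 = 199.21 g/mol.

199.21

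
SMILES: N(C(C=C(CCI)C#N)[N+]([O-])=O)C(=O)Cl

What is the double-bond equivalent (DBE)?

Molecular formula from the SMILES: C7H7ClIN3O3.
DoU = (2C + 2 + N − H − X)/2 = (2·7 + 2 + 3 − 7 − 2)/2 = 10/2 = 5.
(Structurally: 0 ring(s) + 5 π bond(s) = 5.)

5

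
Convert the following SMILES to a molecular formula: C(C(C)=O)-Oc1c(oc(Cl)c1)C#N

C8H6ClNO3

Heavy atoms from the SMILES: 8 C, 1 Cl, 1 N, 3 O.
Implicit hydrogens by atom environment:
  3 × C (aromatic): no H
  2 × C: no H
  2 × O: no H
  1 × C: 3 H
  1 × C: 2 H
  1 × C (aromatic): 1 H
  1 × Cl: no H
  1 × N: no H
  1 × O (aromatic): no H
  Total hydrogens = 6.
Molecular formula: C8H6ClNO3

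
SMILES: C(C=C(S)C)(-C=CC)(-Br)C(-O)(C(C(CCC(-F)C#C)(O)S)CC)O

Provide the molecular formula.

C17H26BrFO3S2

Heavy atoms from the SMILES: 1 Br, 17 C, 1 F, 3 O, 2 S.
Implicit hydrogens by atom environment:
  6 × C: 1 H each → 6
  5 × C: no H
  3 × C: 3 H each → 9
  3 × C: 2 H each → 6
  3 × O: 1 H each → 3
  2 × S: 1 H each → 2
  1 × Br: no H
  1 × F: no H
  Total hydrogens = 26.
Molecular formula: C17H26BrFO3S2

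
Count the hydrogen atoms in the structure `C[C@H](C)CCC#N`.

11

Hydrogens are implicit in SMILES; fill each atom to its normal valence:
  2 × C: 3 H each → 6
  2 × C: 2 H each → 4
  1 × C: 1 H
  1 × C: no H
  1 × N: no H
  Total hydrogens = 11.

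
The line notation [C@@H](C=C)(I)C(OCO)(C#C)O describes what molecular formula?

C7H9IO3

Heavy atoms from the SMILES: 7 C, 1 I, 3 O.
Implicit hydrogens by atom environment:
  3 × C: 1 H each → 3
  2 × C: 2 H each → 4
  2 × C: no H
  2 × O: 1 H each → 2
  1 × I: no H
  1 × O: no H
  Total hydrogens = 9.
Molecular formula: C7H9IO3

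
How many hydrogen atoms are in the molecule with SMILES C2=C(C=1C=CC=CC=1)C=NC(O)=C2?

Hydrogens are implicit in SMILES; fill each atom to its normal valence:
  8 × C (aromatic): 1 H each → 8
  3 × C (aromatic): no H
  1 × N (aromatic): no H
  1 × O: 1 H
  Total hydrogens = 9.

9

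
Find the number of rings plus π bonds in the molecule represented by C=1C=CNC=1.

Molecular formula from the SMILES: C4H5N.
DoU = (2C + 2 + N − H − X)/2 = (2·4 + 2 + 1 − 5 − 0)/2 = 6/2 = 3.
(Structurally: 1 ring(s) + 2 π bond(s) = 3.)

3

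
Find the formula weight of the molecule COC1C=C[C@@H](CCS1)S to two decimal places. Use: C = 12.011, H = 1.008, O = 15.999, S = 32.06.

Molecular formula: C7H12OS2.
M = 7×12.011 + 12×1.008 + 1×15.999 + 2×32.06 = 176.29 g/mol.

176.29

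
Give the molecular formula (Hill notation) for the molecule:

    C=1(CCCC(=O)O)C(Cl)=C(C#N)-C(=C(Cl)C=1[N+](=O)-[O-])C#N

C12H7Cl2N3O4

Heavy atoms from the SMILES: 12 C, 2 Cl, 3 N, 4 O.
Implicit hydrogens by atom environment:
  6 × C (aromatic): no H
  3 × C: 2 H each → 6
  3 × C: no H
  2 × Cl: no H
  2 × N: no H
  2 × O: no H
  1 × N (charge +1): no H
  1 × O: 1 H
  1 × O (charge -1): no H
  Total hydrogens = 7.
Molecular formula: C12H7Cl2N3O4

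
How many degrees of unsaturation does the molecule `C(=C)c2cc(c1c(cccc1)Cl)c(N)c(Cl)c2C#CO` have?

Molecular formula from the SMILES: C16H11Cl2NO.
DoU = (2C + 2 + N − H − X)/2 = (2·16 + 2 + 1 − 11 − 2)/2 = 22/2 = 11.
(Structurally: 2 ring(s) + 9 π bond(s) = 11.)

11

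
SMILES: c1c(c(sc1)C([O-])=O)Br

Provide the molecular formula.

Heavy atoms from the SMILES: 1 Br, 5 C, 2 O, 1 S.
Implicit hydrogens by atom environment:
  2 × C (aromatic): 1 H each → 2
  2 × C (aromatic): no H
  1 × Br: no H
  1 × C: no H
  1 × O: no H
  1 × O (charge -1): no H
  1 × S (aromatic): no H
  Total hydrogens = 2.
Net charge -1.
Molecular formula: C5H2BrO2S-

C5H2BrO2S-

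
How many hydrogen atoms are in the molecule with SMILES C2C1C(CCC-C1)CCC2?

18

Hydrogens are implicit in SMILES; fill each atom to its normal valence:
  8 × C: 2 H each → 16
  2 × C: 1 H each → 2
  Total hydrogens = 18.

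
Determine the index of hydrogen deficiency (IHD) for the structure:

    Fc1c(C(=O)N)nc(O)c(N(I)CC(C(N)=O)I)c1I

Molecular formula from the SMILES: C9H8FI3N4O3.
DoU = (2C + 2 + N − H − X)/2 = (2·9 + 2 + 4 − 8 − 4)/2 = 12/2 = 6.
(Structurally: 1 ring(s) + 5 π bond(s) = 6.)

6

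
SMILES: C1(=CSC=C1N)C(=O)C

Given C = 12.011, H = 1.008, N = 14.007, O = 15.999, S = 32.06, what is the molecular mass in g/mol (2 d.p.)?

141.19

Molecular formula: C6H7NOS.
M = 6×12.011 + 7×1.008 + 1×14.007 + 1×15.999 + 1×32.06 = 141.19 g/mol.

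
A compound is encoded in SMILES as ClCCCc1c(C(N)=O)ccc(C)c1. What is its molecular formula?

C11H14ClNO

Heavy atoms from the SMILES: 11 C, 1 Cl, 1 N, 1 O.
Implicit hydrogens by atom environment:
  3 × C: 2 H each → 6
  3 × C (aromatic): 1 H each → 3
  3 × C (aromatic): no H
  1 × C: 3 H
  1 × C: no H
  1 × Cl: no H
  1 × N: 2 H
  1 × O: no H
  Total hydrogens = 14.
Molecular formula: C11H14ClNO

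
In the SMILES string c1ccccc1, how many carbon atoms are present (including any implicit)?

The symbol for carbon appears 6 times in the SMILES. Lowercase c denotes aromatic carbon and counts toward C.

6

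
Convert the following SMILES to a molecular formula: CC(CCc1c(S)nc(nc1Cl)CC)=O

C10H13ClN2OS

Heavy atoms from the SMILES: 10 C, 1 Cl, 2 N, 1 O, 1 S.
Implicit hydrogens by atom environment:
  4 × C (aromatic): no H
  3 × C: 2 H each → 6
  2 × C: 3 H each → 6
  2 × N (aromatic): no H
  1 × C: no H
  1 × Cl: no H
  1 × O: no H
  1 × S: 1 H
  Total hydrogens = 13.
Molecular formula: C10H13ClN2OS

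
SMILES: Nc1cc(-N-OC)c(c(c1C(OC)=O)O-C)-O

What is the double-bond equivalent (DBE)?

Molecular formula from the SMILES: C10H14N2O5.
DoU = (2C + 2 + N − H − X)/2 = (2·10 + 2 + 2 − 14 − 0)/2 = 10/2 = 5.
(Structurally: 1 ring(s) + 4 π bond(s) = 5.)

5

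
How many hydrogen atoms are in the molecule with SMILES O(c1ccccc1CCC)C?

Hydrogens are implicit in SMILES; fill each atom to its normal valence:
  4 × C (aromatic): 1 H each → 4
  2 × C: 3 H each → 6
  2 × C: 2 H each → 4
  2 × C (aromatic): no H
  1 × O: no H
  Total hydrogens = 14.

14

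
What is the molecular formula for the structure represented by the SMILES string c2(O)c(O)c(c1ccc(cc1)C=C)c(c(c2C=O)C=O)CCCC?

C20H20O4

Heavy atoms from the SMILES: 20 C, 4 O.
Implicit hydrogens by atom environment:
  8 × C (aromatic): no H
  4 × C: 2 H each → 8
  4 × C (aromatic): 1 H each → 4
  3 × C: 1 H each → 3
  2 × O: 1 H each → 2
  2 × O: no H
  1 × C: 3 H
  Total hydrogens = 20.
Molecular formula: C20H20O4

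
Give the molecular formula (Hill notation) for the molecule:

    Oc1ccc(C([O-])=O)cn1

C6H4NO3-

Heavy atoms from the SMILES: 6 C, 1 N, 3 O.
Implicit hydrogens by atom environment:
  3 × C (aromatic): 1 H each → 3
  2 × C (aromatic): no H
  1 × C: no H
  1 × N (aromatic): no H
  1 × O: 1 H
  1 × O: no H
  1 × O (charge -1): no H
  Total hydrogens = 4.
Net charge -1.
Molecular formula: C6H4NO3-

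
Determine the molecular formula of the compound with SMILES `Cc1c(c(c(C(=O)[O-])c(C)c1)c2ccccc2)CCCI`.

C18H18IO2-

Heavy atoms from the SMILES: 18 C, 1 I, 2 O.
Implicit hydrogens by atom environment:
  6 × C (aromatic): 1 H each → 6
  6 × C (aromatic): no H
  3 × C: 2 H each → 6
  2 × C: 3 H each → 6
  1 × C: no H
  1 × I: no H
  1 × O: no H
  1 × O (charge -1): no H
  Total hydrogens = 18.
Net charge -1.
Molecular formula: C18H18IO2-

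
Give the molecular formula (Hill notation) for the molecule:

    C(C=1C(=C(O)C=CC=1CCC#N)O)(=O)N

C10H10N2O3

Heavy atoms from the SMILES: 10 C, 2 N, 3 O.
Implicit hydrogens by atom environment:
  4 × C (aromatic): no H
  2 × C: 2 H each → 4
  2 × C (aromatic): 1 H each → 2
  2 × C: no H
  2 × O: 1 H each → 2
  1 × N: 2 H
  1 × N: no H
  1 × O: no H
  Total hydrogens = 10.
Molecular formula: C10H10N2O3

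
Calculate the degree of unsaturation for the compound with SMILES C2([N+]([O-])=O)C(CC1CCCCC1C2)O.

Molecular formula from the SMILES: C10H17NO3.
DoU = (2C + 2 + N − H − X)/2 = (2·10 + 2 + 1 − 17 − 0)/2 = 6/2 = 3.
(Structurally: 2 ring(s) + 1 π bond(s) = 3.)

3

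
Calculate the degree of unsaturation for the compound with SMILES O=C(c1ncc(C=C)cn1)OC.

Molecular formula from the SMILES: C8H8N2O2.
DoU = (2C + 2 + N − H − X)/2 = (2·8 + 2 + 2 − 8 − 0)/2 = 12/2 = 6.
(Structurally: 1 ring(s) + 5 π bond(s) = 6.)

6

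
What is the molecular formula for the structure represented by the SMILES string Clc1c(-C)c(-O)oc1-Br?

Heavy atoms from the SMILES: 1 Br, 5 C, 1 Cl, 2 O.
Implicit hydrogens by atom environment:
  4 × C (aromatic): no H
  1 × Br: no H
  1 × C: 3 H
  1 × Cl: no H
  1 × O: 1 H
  1 × O (aromatic): no H
  Total hydrogens = 4.
Molecular formula: C5H4BrClO2

C5H4BrClO2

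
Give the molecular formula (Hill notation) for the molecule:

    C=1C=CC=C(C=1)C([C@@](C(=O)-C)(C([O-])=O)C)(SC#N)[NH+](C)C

Heavy atoms from the SMILES: 15 C, 2 N, 3 O, 1 S.
Implicit hydrogens by atom environment:
  5 × C (aromatic): 1 H each → 5
  5 × C: no H
  4 × C: 3 H each → 12
  2 × O: no H
  1 × C (aromatic): no H
  1 × N (charge +1): 1 H
  1 × N: no H
  1 × O (charge -1): no H
  1 × S: no H
  Total hydrogens = 18.
Molecular formula: C15H18N2O3S

C15H18N2O3S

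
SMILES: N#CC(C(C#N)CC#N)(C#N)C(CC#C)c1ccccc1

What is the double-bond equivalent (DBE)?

14

Molecular formula from the SMILES: C17H12N4.
DoU = (2C + 2 + N − H − X)/2 = (2·17 + 2 + 4 − 12 − 0)/2 = 28/2 = 14.
(Structurally: 1 ring(s) + 13 π bond(s) = 14.)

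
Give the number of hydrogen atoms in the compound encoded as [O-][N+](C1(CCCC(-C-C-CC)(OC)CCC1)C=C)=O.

27

Hydrogens are implicit in SMILES; fill each atom to its normal valence:
  10 × C: 2 H each → 20
  2 × C: 3 H each → 6
  2 × C: no H
  2 × O: no H
  1 × C: 1 H
  1 × N (charge +1): no H
  1 × O (charge -1): no H
  Total hydrogens = 27.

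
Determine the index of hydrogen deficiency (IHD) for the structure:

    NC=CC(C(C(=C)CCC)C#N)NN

Molecular formula from the SMILES: C10H18N4.
DoU = (2C + 2 + N − H − X)/2 = (2·10 + 2 + 4 − 18 − 0)/2 = 8/2 = 4.
(Structurally: 0 ring(s) + 4 π bond(s) = 4.)

4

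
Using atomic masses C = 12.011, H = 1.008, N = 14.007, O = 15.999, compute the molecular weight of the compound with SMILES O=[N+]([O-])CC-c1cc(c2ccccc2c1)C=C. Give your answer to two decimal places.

227.26

Molecular formula: C14H13NO2.
M = 14×12.011 + 13×1.008 + 1×14.007 + 2×15.999 = 227.26 g/mol.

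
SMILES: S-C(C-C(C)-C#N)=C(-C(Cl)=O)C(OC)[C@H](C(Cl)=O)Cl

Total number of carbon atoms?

11

The symbol for carbon appears 11 times in the SMILES. (Cl is a single chlorine, not C + l.)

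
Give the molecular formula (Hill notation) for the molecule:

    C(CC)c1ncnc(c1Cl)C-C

Heavy atoms from the SMILES: 9 C, 1 Cl, 2 N.
Implicit hydrogens by atom environment:
  3 × C: 2 H each → 6
  3 × C (aromatic): no H
  2 × C: 3 H each → 6
  2 × N (aromatic): no H
  1 × C (aromatic): 1 H
  1 × Cl: no H
  Total hydrogens = 13.
Molecular formula: C9H13ClN2

C9H13ClN2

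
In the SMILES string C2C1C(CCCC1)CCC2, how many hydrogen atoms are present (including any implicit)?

18

Hydrogens are implicit in SMILES; fill each atom to its normal valence:
  8 × C: 2 H each → 16
  2 × C: 1 H each → 2
  Total hydrogens = 18.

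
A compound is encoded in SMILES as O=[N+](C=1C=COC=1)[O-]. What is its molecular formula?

C4H3NO3

Heavy atoms from the SMILES: 4 C, 1 N, 3 O.
Implicit hydrogens by atom environment:
  3 × C (aromatic): 1 H each → 3
  1 × C (aromatic): no H
  1 × N (charge +1): no H
  1 × O (aromatic): no H
  1 × O: no H
  1 × O (charge -1): no H
  Total hydrogens = 3.
Molecular formula: C4H3NO3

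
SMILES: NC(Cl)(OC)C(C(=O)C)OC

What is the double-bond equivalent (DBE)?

1

Molecular formula from the SMILES: C6H12ClNO3.
DoU = (2C + 2 + N − H − X)/2 = (2·6 + 2 + 1 − 12 − 1)/2 = 2/2 = 1.
(Structurally: 0 ring(s) + 1 π bond(s) = 1.)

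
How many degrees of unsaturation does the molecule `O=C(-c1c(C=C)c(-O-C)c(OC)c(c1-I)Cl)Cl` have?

Molecular formula from the SMILES: C11H9Cl2IO3.
DoU = (2C + 2 + N − H − X)/2 = (2·11 + 2 + 0 − 9 − 3)/2 = 12/2 = 6.
(Structurally: 1 ring(s) + 5 π bond(s) = 6.)

6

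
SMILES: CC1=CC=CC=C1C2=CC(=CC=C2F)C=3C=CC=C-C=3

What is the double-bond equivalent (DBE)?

12

Molecular formula from the SMILES: C19H15F.
DoU = (2C + 2 + N − H − X)/2 = (2·19 + 2 + 0 − 15 − 1)/2 = 24/2 = 12.
(Structurally: 3 ring(s) + 9 π bond(s) = 12.)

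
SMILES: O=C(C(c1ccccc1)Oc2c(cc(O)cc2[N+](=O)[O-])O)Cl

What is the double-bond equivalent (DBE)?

Molecular formula from the SMILES: C14H10ClNO6.
DoU = (2C + 2 + N − H − X)/2 = (2·14 + 2 + 1 − 10 − 1)/2 = 20/2 = 10.
(Structurally: 2 ring(s) + 8 π bond(s) = 10.)

10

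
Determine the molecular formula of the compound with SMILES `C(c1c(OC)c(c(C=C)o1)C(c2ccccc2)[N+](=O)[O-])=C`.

Heavy atoms from the SMILES: 16 C, 1 N, 4 O.
Implicit hydrogens by atom environment:
  5 × C (aromatic): 1 H each → 5
  5 × C (aromatic): no H
  3 × C: 1 H each → 3
  2 × C: 2 H each → 4
  2 × O: no H
  1 × C: 3 H
  1 × N (charge +1): no H
  1 × O (aromatic): no H
  1 × O (charge -1): no H
  Total hydrogens = 15.
Molecular formula: C16H15NO4

C16H15NO4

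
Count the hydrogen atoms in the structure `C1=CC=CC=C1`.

Hydrogens are implicit in SMILES; fill each atom to its normal valence:
  6 × C (aromatic): 1 H each → 6
  Total hydrogens = 6.

6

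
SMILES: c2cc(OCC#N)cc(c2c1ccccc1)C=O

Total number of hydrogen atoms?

Hydrogens are implicit in SMILES; fill each atom to its normal valence:
  8 × C (aromatic): 1 H each → 8
  4 × C (aromatic): no H
  2 × O: no H
  1 × C: 2 H
  1 × C: 1 H
  1 × C: no H
  1 × N: no H
  Total hydrogens = 11.

11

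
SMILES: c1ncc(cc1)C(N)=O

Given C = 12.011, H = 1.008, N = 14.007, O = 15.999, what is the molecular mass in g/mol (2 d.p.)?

Molecular formula: C6H6N2O.
M = 6×12.011 + 6×1.008 + 2×14.007 + 1×15.999 = 122.13 g/mol.

122.13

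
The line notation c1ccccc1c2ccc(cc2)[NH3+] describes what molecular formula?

Heavy atoms from the SMILES: 12 C, 1 N.
Implicit hydrogens by atom environment:
  9 × C (aromatic): 1 H each → 9
  3 × C (aromatic): no H
  1 × N (charge +1): 3 H
  Total hydrogens = 12.
Net charge +1.
Molecular formula: C12H12N+

C12H12N+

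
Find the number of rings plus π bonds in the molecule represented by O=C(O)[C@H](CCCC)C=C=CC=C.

Molecular formula from the SMILES: C11H16O2.
DoU = (2C + 2 + N − H − X)/2 = (2·11 + 2 + 0 − 16 − 0)/2 = 8/2 = 4.
(Structurally: 0 ring(s) + 4 π bond(s) = 4.)

4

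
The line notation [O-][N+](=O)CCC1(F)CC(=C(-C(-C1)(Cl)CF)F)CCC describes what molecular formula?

C12H17ClF3NO2

Heavy atoms from the SMILES: 12 C, 1 Cl, 3 F, 1 N, 2 O.
Implicit hydrogens by atom environment:
  7 × C: 2 H each → 14
  4 × C: no H
  3 × F: no H
  1 × C: 3 H
  1 × Cl: no H
  1 × N (charge +1): no H
  1 × O: no H
  1 × O (charge -1): no H
  Total hydrogens = 17.
Molecular formula: C12H17ClF3NO2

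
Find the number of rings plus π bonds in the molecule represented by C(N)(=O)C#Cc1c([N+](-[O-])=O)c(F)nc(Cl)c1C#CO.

10

Molecular formula from the SMILES: C10H3ClFN3O4.
DoU = (2C + 2 + N − H − X)/2 = (2·10 + 2 + 3 − 3 − 2)/2 = 20/2 = 10.
(Structurally: 1 ring(s) + 9 π bond(s) = 10.)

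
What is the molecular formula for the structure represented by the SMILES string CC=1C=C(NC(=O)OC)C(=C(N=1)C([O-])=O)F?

Heavy atoms from the SMILES: 9 C, 1 F, 2 N, 4 O.
Implicit hydrogens by atom environment:
  4 × C (aromatic): no H
  3 × O: no H
  2 × C: 3 H each → 6
  2 × C: no H
  1 × C (aromatic): 1 H
  1 × F: no H
  1 × N: 1 H
  1 × N (aromatic): no H
  1 × O (charge -1): no H
  Total hydrogens = 8.
Net charge -1.
Molecular formula: C9H8FN2O4-

C9H8FN2O4-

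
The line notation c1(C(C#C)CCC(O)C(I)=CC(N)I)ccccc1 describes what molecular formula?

C15H17I2NO

Heavy atoms from the SMILES: 15 C, 2 I, 1 N, 1 O.
Implicit hydrogens by atom environment:
  5 × C: 1 H each → 5
  5 × C (aromatic): 1 H each → 5
  2 × C: 2 H each → 4
  2 × C: no H
  2 × I: no H
  1 × C (aromatic): no H
  1 × N: 2 H
  1 × O: 1 H
  Total hydrogens = 17.
Molecular formula: C15H17I2NO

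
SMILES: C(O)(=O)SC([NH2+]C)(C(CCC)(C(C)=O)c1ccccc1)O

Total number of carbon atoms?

15

The symbol for carbon appears 15 times in the SMILES. Lowercase c denotes aromatic carbon and counts toward C.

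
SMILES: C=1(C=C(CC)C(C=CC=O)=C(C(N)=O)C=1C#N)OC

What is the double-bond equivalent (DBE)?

Molecular formula from the SMILES: C14H14N2O3.
DoU = (2C + 2 + N − H − X)/2 = (2·14 + 2 + 2 − 14 − 0)/2 = 18/2 = 9.
(Structurally: 1 ring(s) + 8 π bond(s) = 9.)

9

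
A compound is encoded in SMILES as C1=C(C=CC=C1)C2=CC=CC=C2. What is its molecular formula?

Heavy atoms from the SMILES: 12 C.
Implicit hydrogens by atom environment:
  10 × C (aromatic): 1 H each → 10
  2 × C (aromatic): no H
  Total hydrogens = 10.
Molecular formula: C12H10

C12H10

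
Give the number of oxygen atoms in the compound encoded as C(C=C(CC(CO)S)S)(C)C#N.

The symbol for oxygen appears 1 time in the SMILES.

1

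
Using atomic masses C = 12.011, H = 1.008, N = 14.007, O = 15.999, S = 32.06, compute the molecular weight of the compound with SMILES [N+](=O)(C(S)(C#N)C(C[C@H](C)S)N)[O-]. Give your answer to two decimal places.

221.29

Molecular formula: C6H11N3O2S2.
M = 6×12.011 + 11×1.008 + 3×14.007 + 2×15.999 + 2×32.06 = 221.29 g/mol.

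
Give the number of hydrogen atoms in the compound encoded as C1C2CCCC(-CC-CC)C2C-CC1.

26

Hydrogens are implicit in SMILES; fill each atom to its normal valence:
  10 × C: 2 H each → 20
  3 × C: 1 H each → 3
  1 × C: 3 H
  Total hydrogens = 26.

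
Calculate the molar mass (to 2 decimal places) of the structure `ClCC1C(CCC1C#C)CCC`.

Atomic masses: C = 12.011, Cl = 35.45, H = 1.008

Molecular formula: C11H17Cl.
M = 11×12.011 + 1×35.45 + 17×1.008 = 184.71 g/mol.

184.71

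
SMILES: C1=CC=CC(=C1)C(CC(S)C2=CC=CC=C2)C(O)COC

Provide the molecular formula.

C18H22O2S

Heavy atoms from the SMILES: 18 C, 2 O, 1 S.
Implicit hydrogens by atom environment:
  10 × C (aromatic): 1 H each → 10
  3 × C: 1 H each → 3
  2 × C: 2 H each → 4
  2 × C (aromatic): no H
  1 × C: 3 H
  1 × O: 1 H
  1 × O: no H
  1 × S: 1 H
  Total hydrogens = 22.
Molecular formula: C18H22O2S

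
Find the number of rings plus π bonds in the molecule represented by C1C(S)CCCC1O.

1

Molecular formula from the SMILES: C6H12OS.
DoU = (2C + 2 + N − H − X)/2 = (2·6 + 2 + 0 − 12 − 0)/2 = 2/2 = 1.
(Structurally: 1 ring(s) + 0 π bond(s) = 1.)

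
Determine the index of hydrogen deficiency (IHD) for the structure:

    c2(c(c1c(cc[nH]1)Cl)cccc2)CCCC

7

Molecular formula from the SMILES: C14H16ClN.
DoU = (2C + 2 + N − H − X)/2 = (2·14 + 2 + 1 − 16 − 1)/2 = 14/2 = 7.
(Structurally: 2 ring(s) + 5 π bond(s) = 7.)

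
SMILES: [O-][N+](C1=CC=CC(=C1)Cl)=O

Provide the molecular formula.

Heavy atoms from the SMILES: 6 C, 1 Cl, 1 N, 2 O.
Implicit hydrogens by atom environment:
  4 × C (aromatic): 1 H each → 4
  2 × C (aromatic): no H
  1 × Cl: no H
  1 × N (charge +1): no H
  1 × O: no H
  1 × O (charge -1): no H
  Total hydrogens = 4.
Molecular formula: C6H4ClNO2

C6H4ClNO2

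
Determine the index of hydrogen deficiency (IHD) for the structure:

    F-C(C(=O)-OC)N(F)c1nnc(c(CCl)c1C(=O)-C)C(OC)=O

7

Molecular formula from the SMILES: C12H12ClF2N3O5.
DoU = (2C + 2 + N − H − X)/2 = (2·12 + 2 + 3 − 12 − 3)/2 = 14/2 = 7.
(Structurally: 1 ring(s) + 6 π bond(s) = 7.)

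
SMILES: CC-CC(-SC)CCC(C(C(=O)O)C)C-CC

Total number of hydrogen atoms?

28

Hydrogens are implicit in SMILES; fill each atom to its normal valence:
  6 × C: 2 H each → 12
  4 × C: 3 H each → 12
  3 × C: 1 H each → 3
  1 × C: no H
  1 × O: 1 H
  1 × O: no H
  1 × S: no H
  Total hydrogens = 28.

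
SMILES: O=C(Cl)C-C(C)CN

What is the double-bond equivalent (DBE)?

1

Molecular formula from the SMILES: C5H10ClNO.
DoU = (2C + 2 + N − H − X)/2 = (2·5 + 2 + 1 − 10 − 1)/2 = 2/2 = 1.
(Structurally: 0 ring(s) + 1 π bond(s) = 1.)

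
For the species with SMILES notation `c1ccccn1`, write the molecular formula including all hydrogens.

C5H5N

Heavy atoms from the SMILES: 5 C, 1 N.
Implicit hydrogens by atom environment:
  5 × C (aromatic): 1 H each → 5
  1 × N (aromatic): no H
  Total hydrogens = 5.
Molecular formula: C5H5N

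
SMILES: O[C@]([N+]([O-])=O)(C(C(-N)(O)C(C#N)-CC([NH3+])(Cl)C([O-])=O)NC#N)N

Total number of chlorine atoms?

The symbol for chlorine appears 1 time in the SMILES.

1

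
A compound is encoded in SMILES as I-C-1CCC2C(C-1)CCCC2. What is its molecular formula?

Heavy atoms from the SMILES: 10 C, 1 I.
Implicit hydrogens by atom environment:
  7 × C: 2 H each → 14
  3 × C: 1 H each → 3
  1 × I: no H
  Total hydrogens = 17.
Molecular formula: C10H17I

C10H17I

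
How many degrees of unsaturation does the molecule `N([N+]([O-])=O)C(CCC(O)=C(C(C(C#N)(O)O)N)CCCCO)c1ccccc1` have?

8

Molecular formula from the SMILES: C18H26N4O6.
DoU = (2C + 2 + N − H − X)/2 = (2·18 + 2 + 4 − 26 − 0)/2 = 16/2 = 8.
(Structurally: 1 ring(s) + 7 π bond(s) = 8.)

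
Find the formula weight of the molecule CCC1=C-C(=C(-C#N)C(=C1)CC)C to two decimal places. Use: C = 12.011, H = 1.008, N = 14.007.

Molecular formula: C12H15N.
M = 12×12.011 + 15×1.008 + 1×14.007 = 173.26 g/mol.

173.26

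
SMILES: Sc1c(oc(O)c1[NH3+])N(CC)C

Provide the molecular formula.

C7H13N2O2S+

Heavy atoms from the SMILES: 7 C, 2 N, 2 O, 1 S.
Implicit hydrogens by atom environment:
  4 × C (aromatic): no H
  2 × C: 3 H each → 6
  1 × C: 2 H
  1 × N (charge +1): 3 H
  1 × N: no H
  1 × O: 1 H
  1 × O (aromatic): no H
  1 × S: 1 H
  Total hydrogens = 13.
Net charge +1.
Molecular formula: C7H13N2O2S+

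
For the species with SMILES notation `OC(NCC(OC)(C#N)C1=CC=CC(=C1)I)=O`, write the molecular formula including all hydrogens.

C11H11IN2O3

Heavy atoms from the SMILES: 11 C, 1 I, 2 N, 3 O.
Implicit hydrogens by atom environment:
  4 × C (aromatic): 1 H each → 4
  3 × C: no H
  2 × C (aromatic): no H
  2 × O: no H
  1 × C: 3 H
  1 × C: 2 H
  1 × I: no H
  1 × N: 1 H
  1 × N: no H
  1 × O: 1 H
  Total hydrogens = 11.
Molecular formula: C11H11IN2O3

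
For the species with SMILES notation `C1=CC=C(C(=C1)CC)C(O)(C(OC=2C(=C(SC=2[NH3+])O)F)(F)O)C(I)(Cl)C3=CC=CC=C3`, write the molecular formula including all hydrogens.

C21H20ClF2INO4S+

Heavy atoms from the SMILES: 21 C, 1 Cl, 2 F, 1 I, 1 N, 4 O, 1 S.
Implicit hydrogens by atom environment:
  9 × C (aromatic): 1 H each → 9
  7 × C (aromatic): no H
  3 × C: no H
  3 × O: 1 H each → 3
  2 × F: no H
  1 × C: 3 H
  1 × C: 2 H
  1 × Cl: no H
  1 × I: no H
  1 × N (charge +1): 3 H
  1 × O: no H
  1 × S (aromatic): no H
  Total hydrogens = 20.
Net charge +1.
Molecular formula: C21H20ClF2INO4S+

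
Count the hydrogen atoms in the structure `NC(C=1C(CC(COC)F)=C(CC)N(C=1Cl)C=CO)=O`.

Hydrogens are implicit in SMILES; fill each atom to its normal valence:
  4 × C (aromatic): no H
  3 × C: 2 H each → 6
  3 × C: 1 H each → 3
  2 × C: 3 H each → 6
  2 × O: no H
  1 × C: no H
  1 × Cl: no H
  1 × F: no H
  1 × N: 2 H
  1 × N (aromatic): no H
  1 × O: 1 H
  Total hydrogens = 18.

18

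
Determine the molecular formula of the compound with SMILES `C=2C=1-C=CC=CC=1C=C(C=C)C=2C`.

C13H12

Heavy atoms from the SMILES: 13 C.
Implicit hydrogens by atom environment:
  6 × C (aromatic): 1 H each → 6
  4 × C (aromatic): no H
  1 × C: 3 H
  1 × C: 2 H
  1 × C: 1 H
  Total hydrogens = 12.
Molecular formula: C13H12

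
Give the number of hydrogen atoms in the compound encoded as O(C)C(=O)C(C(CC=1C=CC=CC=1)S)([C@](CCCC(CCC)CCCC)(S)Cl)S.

Hydrogens are implicit in SMILES; fill each atom to its normal valence:
  9 × C: 2 H each → 18
  5 × C (aromatic): 1 H each → 5
  3 × C: 3 H each → 9
  3 × C: no H
  3 × S: 1 H each → 3
  2 × C: 1 H each → 2
  2 × O: no H
  1 × C (aromatic): no H
  1 × Cl: no H
  Total hydrogens = 37.

37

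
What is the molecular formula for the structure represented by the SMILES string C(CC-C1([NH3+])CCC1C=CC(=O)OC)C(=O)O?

C12H20NO4+

Heavy atoms from the SMILES: 12 C, 1 N, 4 O.
Implicit hydrogens by atom environment:
  5 × C: 2 H each → 10
  3 × C: 1 H each → 3
  3 × C: no H
  3 × O: no H
  1 × C: 3 H
  1 × N (charge +1): 3 H
  1 × O: 1 H
  Total hydrogens = 20.
Net charge +1.
Molecular formula: C12H20NO4+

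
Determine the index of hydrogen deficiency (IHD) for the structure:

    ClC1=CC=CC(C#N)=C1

Molecular formula from the SMILES: C7H4ClN.
DoU = (2C + 2 + N − H − X)/2 = (2·7 + 2 + 1 − 4 − 1)/2 = 12/2 = 6.
(Structurally: 1 ring(s) + 5 π bond(s) = 6.)

6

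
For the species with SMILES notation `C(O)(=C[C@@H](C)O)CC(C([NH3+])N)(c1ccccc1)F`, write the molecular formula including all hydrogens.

C13H20FN2O2+

Heavy atoms from the SMILES: 13 C, 1 F, 2 N, 2 O.
Implicit hydrogens by atom environment:
  5 × C (aromatic): 1 H each → 5
  3 × C: 1 H each → 3
  2 × C: no H
  2 × O: 1 H each → 2
  1 × C: 3 H
  1 × C: 2 H
  1 × C (aromatic): no H
  1 × F: no H
  1 × N (charge +1): 3 H
  1 × N: 2 H
  Total hydrogens = 20.
Net charge +1.
Molecular formula: C13H20FN2O2+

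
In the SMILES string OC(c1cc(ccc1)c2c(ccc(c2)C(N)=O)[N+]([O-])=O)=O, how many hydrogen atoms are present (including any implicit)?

Hydrogens are implicit in SMILES; fill each atom to its normal valence:
  7 × C (aromatic): 1 H each → 7
  5 × C (aromatic): no H
  3 × O: no H
  2 × C: no H
  1 × N: 2 H
  1 × N (charge +1): no H
  1 × O: 1 H
  1 × O (charge -1): no H
  Total hydrogens = 10.

10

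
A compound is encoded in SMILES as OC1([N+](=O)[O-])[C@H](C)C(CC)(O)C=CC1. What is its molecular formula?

Heavy atoms from the SMILES: 9 C, 1 N, 4 O.
Implicit hydrogens by atom environment:
  3 × C: 1 H each → 3
  2 × C: 3 H each → 6
  2 × C: 2 H each → 4
  2 × C: no H
  2 × O: 1 H each → 2
  1 × N (charge +1): no H
  1 × O: no H
  1 × O (charge -1): no H
  Total hydrogens = 15.
Molecular formula: C9H15NO4

C9H15NO4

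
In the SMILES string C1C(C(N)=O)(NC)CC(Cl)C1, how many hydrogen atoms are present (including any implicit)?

13

Hydrogens are implicit in SMILES; fill each atom to its normal valence:
  3 × C: 2 H each → 6
  2 × C: no H
  1 × C: 3 H
  1 × C: 1 H
  1 × Cl: no H
  1 × N: 2 H
  1 × N: 1 H
  1 × O: no H
  Total hydrogens = 13.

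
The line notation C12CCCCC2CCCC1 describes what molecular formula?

C10H18

Heavy atoms from the SMILES: 10 C.
Implicit hydrogens by atom environment:
  8 × C: 2 H each → 16
  2 × C: 1 H each → 2
  Total hydrogens = 18.
Molecular formula: C10H18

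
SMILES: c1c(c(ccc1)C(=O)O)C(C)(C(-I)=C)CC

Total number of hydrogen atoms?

15

Hydrogens are implicit in SMILES; fill each atom to its normal valence:
  4 × C (aromatic): 1 H each → 4
  3 × C: no H
  2 × C: 3 H each → 6
  2 × C: 2 H each → 4
  2 × C (aromatic): no H
  1 × I: no H
  1 × O: 1 H
  1 × O: no H
  Total hydrogens = 15.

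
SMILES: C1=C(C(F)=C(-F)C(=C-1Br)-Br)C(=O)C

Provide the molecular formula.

Heavy atoms from the SMILES: 2 Br, 8 C, 2 F, 1 O.
Implicit hydrogens by atom environment:
  5 × C (aromatic): no H
  2 × Br: no H
  2 × F: no H
  1 × C: 3 H
  1 × C (aromatic): 1 H
  1 × C: no H
  1 × O: no H
  Total hydrogens = 4.
Molecular formula: C8H4Br2F2O

C8H4Br2F2O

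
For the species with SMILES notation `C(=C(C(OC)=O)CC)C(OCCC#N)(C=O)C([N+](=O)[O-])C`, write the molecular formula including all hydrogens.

Heavy atoms from the SMILES: 13 C, 2 N, 6 O.
Implicit hydrogens by atom environment:
  5 × O: no H
  4 × C: no H
  3 × C: 3 H each → 9
  3 × C: 2 H each → 6
  3 × C: 1 H each → 3
  1 × N (charge +1): no H
  1 × N: no H
  1 × O (charge -1): no H
  Total hydrogens = 18.
Molecular formula: C13H18N2O6

C13H18N2O6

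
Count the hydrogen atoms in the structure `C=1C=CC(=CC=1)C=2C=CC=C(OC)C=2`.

12

Hydrogens are implicit in SMILES; fill each atom to its normal valence:
  9 × C (aromatic): 1 H each → 9
  3 × C (aromatic): no H
  1 × C: 3 H
  1 × O: no H
  Total hydrogens = 12.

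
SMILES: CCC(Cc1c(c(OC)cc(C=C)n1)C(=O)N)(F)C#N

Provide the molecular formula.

C14H16FN3O2

Heavy atoms from the SMILES: 14 C, 1 F, 3 N, 2 O.
Implicit hydrogens by atom environment:
  4 × C (aromatic): no H
  3 × C: 2 H each → 6
  3 × C: no H
  2 × C: 3 H each → 6
  2 × O: no H
  1 × C (aromatic): 1 H
  1 × C: 1 H
  1 × F: no H
  1 × N: 2 H
  1 × N (aromatic): no H
  1 × N: no H
  Total hydrogens = 16.
Molecular formula: C14H16FN3O2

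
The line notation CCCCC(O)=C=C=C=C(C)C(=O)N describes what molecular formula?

C11H15NO2

Heavy atoms from the SMILES: 11 C, 1 N, 2 O.
Implicit hydrogens by atom environment:
  6 × C: no H
  3 × C: 2 H each → 6
  2 × C: 3 H each → 6
  1 × N: 2 H
  1 × O: 1 H
  1 × O: no H
  Total hydrogens = 15.
Molecular formula: C11H15NO2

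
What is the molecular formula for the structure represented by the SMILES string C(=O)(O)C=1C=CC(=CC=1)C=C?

Heavy atoms from the SMILES: 9 C, 2 O.
Implicit hydrogens by atom environment:
  4 × C (aromatic): 1 H each → 4
  2 × C (aromatic): no H
  1 × C: 2 H
  1 × C: 1 H
  1 × C: no H
  1 × O: 1 H
  1 × O: no H
  Total hydrogens = 8.
Molecular formula: C9H8O2

C9H8O2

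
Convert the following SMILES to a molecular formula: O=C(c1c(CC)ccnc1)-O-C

Heavy atoms from the SMILES: 9 C, 1 N, 2 O.
Implicit hydrogens by atom environment:
  3 × C (aromatic): 1 H each → 3
  2 × C: 3 H each → 6
  2 × C (aromatic): no H
  2 × O: no H
  1 × C: 2 H
  1 × C: no H
  1 × N (aromatic): no H
  Total hydrogens = 11.
Molecular formula: C9H11NO2

C9H11NO2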